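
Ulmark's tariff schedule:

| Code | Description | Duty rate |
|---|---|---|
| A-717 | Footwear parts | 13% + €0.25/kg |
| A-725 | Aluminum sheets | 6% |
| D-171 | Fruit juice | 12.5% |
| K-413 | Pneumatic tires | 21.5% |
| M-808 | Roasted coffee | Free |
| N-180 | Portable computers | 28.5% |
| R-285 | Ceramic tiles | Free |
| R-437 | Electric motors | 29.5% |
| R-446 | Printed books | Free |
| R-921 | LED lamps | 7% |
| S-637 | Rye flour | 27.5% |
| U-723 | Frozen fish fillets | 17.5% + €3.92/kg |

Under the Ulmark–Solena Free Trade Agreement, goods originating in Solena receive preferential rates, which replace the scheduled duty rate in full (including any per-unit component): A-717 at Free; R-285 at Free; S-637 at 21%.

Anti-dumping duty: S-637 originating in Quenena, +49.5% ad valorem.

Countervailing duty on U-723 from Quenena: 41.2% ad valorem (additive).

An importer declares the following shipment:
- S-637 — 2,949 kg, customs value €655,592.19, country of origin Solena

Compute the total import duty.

Line 1 (S-637, Solena, 2,949 kg, €655,592.19):
Base rate for S-637 is 27.5%.
Origin Solena qualifies under the Ulmark–Solena agreement and S-637 is covered: preferential rate 21% applies instead.
The additional-duty order on S-637 targets Quenena, not Solena; it does not apply.
Duty = €655,592.19 × 21% = €137,674.36.

€137,674.36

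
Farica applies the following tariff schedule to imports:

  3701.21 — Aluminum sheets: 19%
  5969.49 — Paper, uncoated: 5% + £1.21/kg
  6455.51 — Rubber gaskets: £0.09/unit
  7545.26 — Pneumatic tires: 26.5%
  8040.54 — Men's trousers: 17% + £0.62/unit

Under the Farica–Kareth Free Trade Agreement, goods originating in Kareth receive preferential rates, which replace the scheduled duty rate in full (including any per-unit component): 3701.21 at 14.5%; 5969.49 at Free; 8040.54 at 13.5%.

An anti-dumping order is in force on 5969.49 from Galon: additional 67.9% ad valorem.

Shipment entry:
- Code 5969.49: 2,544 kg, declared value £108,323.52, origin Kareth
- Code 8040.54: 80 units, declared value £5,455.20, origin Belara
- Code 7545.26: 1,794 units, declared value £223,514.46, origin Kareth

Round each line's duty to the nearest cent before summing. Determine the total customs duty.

£60,208.31

Line 1 (5969.49, Kareth, 2,544 kg, £108,323.52):
Base rate for 5969.49 is 5% + £1.21/kg.
Origin Kareth qualifies under the Farica–Kareth agreement and 5969.49 is covered: preferential rate Free applies instead.
The additional-duty order on 5969.49 targets Galon, not Kareth; it does not apply.
Duty = £108,323.52 × 0% = £0.00.
Line 2 (8040.54, Belara, 80 units, £5,455.20):
Base rate for 8040.54 is 17% + £0.62/unit.
8040.54 has an FTA preferential rate, but origin Belara is not Kareth; base rate stands.
Duty = £5,455.20 × 17% + 80 × £0.62 = £976.98.
Line 3 (7545.26, Kareth, 1,794 units, £223,514.46):
Base rate for 7545.26 is 26.5%.
Origin Kareth is the FTA partner but 7545.26 is not on the preference list; base rate stands.
Duty = £223,514.46 × 26.5% = £59,231.33.
Total = £0.00 + £976.98 + £59,231.33 = £60,208.31.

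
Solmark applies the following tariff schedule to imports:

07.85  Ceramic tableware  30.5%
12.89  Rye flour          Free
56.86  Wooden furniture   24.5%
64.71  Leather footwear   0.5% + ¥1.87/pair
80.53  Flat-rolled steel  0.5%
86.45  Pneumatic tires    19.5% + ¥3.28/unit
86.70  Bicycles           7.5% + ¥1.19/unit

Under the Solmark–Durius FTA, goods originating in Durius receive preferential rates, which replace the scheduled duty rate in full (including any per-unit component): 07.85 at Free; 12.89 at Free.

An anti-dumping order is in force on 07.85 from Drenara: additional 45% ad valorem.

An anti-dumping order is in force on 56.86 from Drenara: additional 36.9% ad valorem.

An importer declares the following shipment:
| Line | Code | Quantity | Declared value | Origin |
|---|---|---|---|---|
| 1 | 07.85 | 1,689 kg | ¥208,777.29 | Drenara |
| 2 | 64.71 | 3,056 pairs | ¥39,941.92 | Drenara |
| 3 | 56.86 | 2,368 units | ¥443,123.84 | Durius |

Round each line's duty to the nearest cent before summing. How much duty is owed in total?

¥272,106.62

Line 1 (07.85, Drenara, 1,689 kg, ¥208,777.29):
Base rate for 07.85 is 30.5%.
07.85 has an FTA preferential rate, but origin Drenara is not Durius; base rate stands.
Additional duty on 07.85 from Drenara: +45%. Applied ad valorem rate: 30.5% + 45% = 75.5%.
Duty = ¥208,777.29 × 75.5% = ¥157,626.85.
Line 2 (64.71, Drenara, 3,056 pairs, ¥39,941.92):
Base rate for 64.71 is 0.5% + ¥1.87/pair.
Duty = ¥39,941.92 × 0.5% + 3,056 × ¥1.87 = ¥5,914.43.
Line 3 (56.86, Durius, 2,368 units, ¥443,123.84):
Base rate for 56.86 is 24.5%.
Origin Durius is the FTA partner but 56.86 is not on the preference list; base rate stands.
The additional-duty order on 56.86 targets Drenara, not Durius; it does not apply.
Duty = ¥443,123.84 × 24.5% = ¥108,565.34.
Total = ¥157,626.85 + ¥5,914.43 + ¥108,565.34 = ¥272,106.62.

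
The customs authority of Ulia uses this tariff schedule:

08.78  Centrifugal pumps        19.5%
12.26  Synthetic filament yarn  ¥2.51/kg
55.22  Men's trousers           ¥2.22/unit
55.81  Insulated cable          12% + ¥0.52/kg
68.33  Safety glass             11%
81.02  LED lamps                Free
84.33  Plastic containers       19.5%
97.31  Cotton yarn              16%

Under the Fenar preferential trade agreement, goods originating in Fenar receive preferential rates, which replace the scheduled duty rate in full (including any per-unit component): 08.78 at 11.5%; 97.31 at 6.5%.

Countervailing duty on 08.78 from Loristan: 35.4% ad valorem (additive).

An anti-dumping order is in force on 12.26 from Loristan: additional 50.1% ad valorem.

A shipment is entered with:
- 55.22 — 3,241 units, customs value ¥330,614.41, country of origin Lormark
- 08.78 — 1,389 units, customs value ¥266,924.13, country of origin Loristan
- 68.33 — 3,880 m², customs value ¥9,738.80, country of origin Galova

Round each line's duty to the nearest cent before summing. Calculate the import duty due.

¥154,807.64

Line 1 (55.22, Lormark, 3,241 units, ¥330,614.41):
Base rate for 55.22 is ¥2.22/unit.
Duty = 3,241 × ¥2.22 = ¥7,195.02.
Line 2 (08.78, Loristan, 1,389 units, ¥266,924.13):
Base rate for 08.78 is 19.5%.
08.78 has an FTA preferential rate, but origin Loristan is not Fenar; base rate stands.
Additional duty on 08.78 from Loristan: +35.4%. Applied ad valorem rate: 19.5% + 35.4% = 54.9%.
Duty = ¥266,924.13 × 54.9% = ¥146,541.35.
Line 3 (68.33, Galova, 3,880 m², ¥9,738.80):
Base rate for 68.33 is 11%.
Duty = ¥9,738.80 × 11% = ¥1,071.27.
Total = ¥7,195.02 + ¥146,541.35 + ¥1,071.27 = ¥154,807.64.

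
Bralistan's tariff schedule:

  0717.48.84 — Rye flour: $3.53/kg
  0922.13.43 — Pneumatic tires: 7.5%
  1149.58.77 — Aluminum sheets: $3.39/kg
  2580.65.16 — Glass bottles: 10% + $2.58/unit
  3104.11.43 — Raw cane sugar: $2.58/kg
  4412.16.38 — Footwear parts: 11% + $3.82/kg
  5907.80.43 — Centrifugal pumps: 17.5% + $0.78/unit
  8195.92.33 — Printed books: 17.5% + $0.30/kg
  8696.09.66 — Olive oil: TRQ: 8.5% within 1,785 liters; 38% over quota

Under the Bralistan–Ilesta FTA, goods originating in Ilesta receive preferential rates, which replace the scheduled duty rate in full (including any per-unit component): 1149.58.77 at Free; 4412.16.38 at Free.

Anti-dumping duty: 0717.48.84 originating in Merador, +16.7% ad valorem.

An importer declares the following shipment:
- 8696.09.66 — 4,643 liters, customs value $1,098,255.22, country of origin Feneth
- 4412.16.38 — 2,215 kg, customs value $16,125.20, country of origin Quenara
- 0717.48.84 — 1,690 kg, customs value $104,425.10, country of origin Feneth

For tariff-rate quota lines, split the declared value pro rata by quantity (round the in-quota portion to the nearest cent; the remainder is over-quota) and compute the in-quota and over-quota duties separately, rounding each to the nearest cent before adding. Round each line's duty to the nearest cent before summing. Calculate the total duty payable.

$308,981.70

Line 1 (8696.09.66, Feneth, 4,643 liters, $1,098,255.22):
Code 8696.09.66 is under a tariff-rate quota (threshold 1,785 liters). In-quota: 1,785 liters at 8.5%; over-quota: 2,858 liters at 38%.
Pro-rata value split: in-quota = $1,098,255.22 × 1,785/4,643 = $422,223.90; over-quota = $1,098,255.22 − $422,223.90 = $676,031.32.
In-quota duty = $422,223.90 × 8.5% = $35,889.03. Over-quota duty = $676,031.32 × 38% = $256,891.90.
Line duty = $35,889.03 + $256,891.90 = $292,780.93.
Line 2 (4412.16.38, Quenara, 2,215 kg, $16,125.20):
Base rate for 4412.16.38 is 11% + $3.82/kg.
4412.16.38 has an FTA preferential rate, but origin Quenara is not Ilesta; base rate stands.
Duty = $16,125.20 × 11% + 2,215 × $3.82 = $10,235.07.
Line 3 (0717.48.84, Feneth, 1,690 kg, $104,425.10):
Base rate for 0717.48.84 is $3.53/kg.
The additional-duty order on 0717.48.84 targets Merador, not Feneth; it does not apply.
Duty = 1,690 × $3.53 = $5,965.70.
Total = $292,780.93 + $10,235.07 + $5,965.70 = $308,981.70.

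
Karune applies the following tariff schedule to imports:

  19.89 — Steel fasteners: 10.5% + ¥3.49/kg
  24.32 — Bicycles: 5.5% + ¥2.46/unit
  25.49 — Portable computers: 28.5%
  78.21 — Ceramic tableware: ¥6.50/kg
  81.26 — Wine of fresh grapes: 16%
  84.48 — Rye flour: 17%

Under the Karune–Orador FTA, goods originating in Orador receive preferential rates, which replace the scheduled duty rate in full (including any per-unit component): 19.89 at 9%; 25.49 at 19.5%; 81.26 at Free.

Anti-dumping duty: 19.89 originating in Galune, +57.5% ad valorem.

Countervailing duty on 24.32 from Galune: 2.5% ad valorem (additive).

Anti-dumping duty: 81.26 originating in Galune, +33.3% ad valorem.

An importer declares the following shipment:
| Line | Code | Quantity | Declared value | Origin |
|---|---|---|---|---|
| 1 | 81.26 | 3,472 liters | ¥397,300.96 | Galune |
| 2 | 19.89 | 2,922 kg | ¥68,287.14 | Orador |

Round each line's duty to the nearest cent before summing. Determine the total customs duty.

¥202,015.21

Line 1 (81.26, Galune, 3,472 liters, ¥397,300.96):
Base rate for 81.26 is 16%.
81.26 has an FTA preferential rate, but origin Galune is not Orador; base rate stands.
Additional duty on 81.26 from Galune: +33.3%. Applied ad valorem rate: 16% + 33.3% = 49.3%.
Duty = ¥397,300.96 × 49.3% = ¥195,869.37.
Line 2 (19.89, Orador, 2,922 kg, ¥68,287.14):
Base rate for 19.89 is 10.5% + ¥3.49/kg.
Origin Orador qualifies under the Karune–Orador agreement and 19.89 is covered: preferential rate 9% applies instead.
The additional-duty order on 19.89 targets Galune, not Orador; it does not apply.
Duty = ¥68,287.14 × 9% = ¥6,145.84.
Total = ¥195,869.37 + ¥6,145.84 = ¥202,015.21.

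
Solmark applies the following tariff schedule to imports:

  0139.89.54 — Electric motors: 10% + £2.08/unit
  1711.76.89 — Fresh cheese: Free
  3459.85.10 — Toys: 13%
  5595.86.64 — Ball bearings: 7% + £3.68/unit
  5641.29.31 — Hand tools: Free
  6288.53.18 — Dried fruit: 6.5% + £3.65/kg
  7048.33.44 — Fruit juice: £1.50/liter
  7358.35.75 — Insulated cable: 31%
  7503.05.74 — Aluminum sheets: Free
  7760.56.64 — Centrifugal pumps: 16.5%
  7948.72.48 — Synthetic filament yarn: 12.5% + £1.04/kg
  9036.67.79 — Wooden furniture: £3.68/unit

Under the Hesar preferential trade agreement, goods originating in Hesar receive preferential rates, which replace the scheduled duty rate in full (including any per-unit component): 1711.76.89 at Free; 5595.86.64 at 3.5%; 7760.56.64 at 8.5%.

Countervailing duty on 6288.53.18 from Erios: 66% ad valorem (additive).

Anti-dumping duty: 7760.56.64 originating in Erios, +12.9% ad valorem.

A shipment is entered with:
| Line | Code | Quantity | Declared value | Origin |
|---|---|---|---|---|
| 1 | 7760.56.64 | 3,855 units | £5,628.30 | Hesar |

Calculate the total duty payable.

£478.41

Line 1 (7760.56.64, Hesar, 3,855 units, £5,628.30):
Base rate for 7760.56.64 is 16.5%.
Origin Hesar qualifies under the Solmark–Hesar agreement and 7760.56.64 is covered: preferential rate 8.5% applies instead.
The additional-duty order on 7760.56.64 targets Erios, not Hesar; it does not apply.
Duty = £5,628.30 × 8.5% = £478.41.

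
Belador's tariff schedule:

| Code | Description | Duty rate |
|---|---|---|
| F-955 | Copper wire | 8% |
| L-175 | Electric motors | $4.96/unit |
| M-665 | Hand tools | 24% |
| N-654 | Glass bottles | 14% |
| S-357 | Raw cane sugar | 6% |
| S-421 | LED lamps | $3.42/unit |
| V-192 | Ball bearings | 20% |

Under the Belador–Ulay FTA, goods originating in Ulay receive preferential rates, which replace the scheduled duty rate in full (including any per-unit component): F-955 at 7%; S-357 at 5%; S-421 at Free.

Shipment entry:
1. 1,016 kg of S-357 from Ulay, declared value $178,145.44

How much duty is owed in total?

$8,907.27

Line 1 (S-357, Ulay, 1,016 kg, $178,145.44):
Base rate for S-357 is 6%.
Origin Ulay qualifies under the Belador–Ulay agreement and S-357 is covered: preferential rate 5% applies instead.
Duty = $178,145.44 × 5% = $8,907.27.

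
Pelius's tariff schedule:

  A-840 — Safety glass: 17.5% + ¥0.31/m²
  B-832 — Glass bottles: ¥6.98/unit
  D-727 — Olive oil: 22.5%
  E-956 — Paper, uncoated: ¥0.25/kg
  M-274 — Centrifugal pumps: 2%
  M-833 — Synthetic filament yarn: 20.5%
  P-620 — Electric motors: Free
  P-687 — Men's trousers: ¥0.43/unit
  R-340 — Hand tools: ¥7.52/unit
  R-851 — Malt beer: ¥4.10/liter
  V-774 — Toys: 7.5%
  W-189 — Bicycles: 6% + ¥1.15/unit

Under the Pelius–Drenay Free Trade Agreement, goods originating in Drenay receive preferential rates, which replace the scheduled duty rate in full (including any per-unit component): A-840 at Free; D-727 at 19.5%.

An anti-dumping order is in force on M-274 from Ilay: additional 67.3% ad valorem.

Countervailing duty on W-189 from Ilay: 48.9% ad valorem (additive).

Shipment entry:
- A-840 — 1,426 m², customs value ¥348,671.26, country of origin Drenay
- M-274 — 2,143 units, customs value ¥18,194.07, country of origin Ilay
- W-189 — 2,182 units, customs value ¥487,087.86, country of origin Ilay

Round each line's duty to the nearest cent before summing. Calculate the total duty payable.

¥282,529.03

Line 1 (A-840, Drenay, 1,426 m², ¥348,671.26):
Base rate for A-840 is 17.5% + ¥0.31/m².
Origin Drenay qualifies under the Pelius–Drenay agreement and A-840 is covered: preferential rate Free applies instead.
Duty = ¥348,671.26 × 0% = ¥0.00.
Line 2 (M-274, Ilay, 2,143 units, ¥18,194.07):
Base rate for M-274 is 2%.
Additional duty on M-274 from Ilay: +67.3%. Applied ad valorem rate: 2% + 67.3% = 69.3%.
Duty = ¥18,194.07 × 69.3% = ¥12,608.49.
Line 3 (W-189, Ilay, 2,182 units, ¥487,087.86):
Base rate for W-189 is 6% + ¥1.15/unit.
Additional duty on W-189 from Ilay: +48.9%. Applied ad valorem rate: 6% + 48.9% = 54.9%.
Duty = ¥487,087.86 × 54.9% + 2,182 × ¥1.15 = ¥269,920.54.
Total = ¥0.00 + ¥12,608.49 + ¥269,920.54 = ¥282,529.03.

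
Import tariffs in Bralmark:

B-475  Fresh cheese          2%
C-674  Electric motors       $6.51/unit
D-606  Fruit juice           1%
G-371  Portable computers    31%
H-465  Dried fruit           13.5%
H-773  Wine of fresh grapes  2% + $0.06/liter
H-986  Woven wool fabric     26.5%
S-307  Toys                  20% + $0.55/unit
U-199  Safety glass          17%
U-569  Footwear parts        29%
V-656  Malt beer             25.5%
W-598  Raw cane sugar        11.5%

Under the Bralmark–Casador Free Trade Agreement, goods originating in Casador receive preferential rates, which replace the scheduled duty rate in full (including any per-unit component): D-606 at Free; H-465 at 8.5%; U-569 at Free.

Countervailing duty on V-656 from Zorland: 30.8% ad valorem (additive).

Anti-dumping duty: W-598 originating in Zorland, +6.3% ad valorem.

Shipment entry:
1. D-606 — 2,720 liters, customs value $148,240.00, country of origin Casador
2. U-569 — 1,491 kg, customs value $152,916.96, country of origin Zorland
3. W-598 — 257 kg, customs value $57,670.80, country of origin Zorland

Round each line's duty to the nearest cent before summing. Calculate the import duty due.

$54,611.32

Line 1 (D-606, Casador, 2,720 liters, $148,240.00):
Base rate for D-606 is 1%.
Origin Casador qualifies under the Bralmark–Casador agreement and D-606 is covered: preferential rate Free applies instead.
Duty = $148,240.00 × 0% = $0.00.
Line 2 (U-569, Zorland, 1,491 kg, $152,916.96):
Base rate for U-569 is 29%.
U-569 has an FTA preferential rate, but origin Zorland is not Casador; base rate stands.
Duty = $152,916.96 × 29% = $44,345.92.
Line 3 (W-598, Zorland, 257 kg, $57,670.80):
Base rate for W-598 is 11.5%.
Additional duty on W-598 from Zorland: +6.3%. Applied ad valorem rate: 11.5% + 6.3% = 17.8%.
Duty = $57,670.80 × 17.8% = $10,265.40.
Total = $0.00 + $44,345.92 + $10,265.40 = $54,611.32.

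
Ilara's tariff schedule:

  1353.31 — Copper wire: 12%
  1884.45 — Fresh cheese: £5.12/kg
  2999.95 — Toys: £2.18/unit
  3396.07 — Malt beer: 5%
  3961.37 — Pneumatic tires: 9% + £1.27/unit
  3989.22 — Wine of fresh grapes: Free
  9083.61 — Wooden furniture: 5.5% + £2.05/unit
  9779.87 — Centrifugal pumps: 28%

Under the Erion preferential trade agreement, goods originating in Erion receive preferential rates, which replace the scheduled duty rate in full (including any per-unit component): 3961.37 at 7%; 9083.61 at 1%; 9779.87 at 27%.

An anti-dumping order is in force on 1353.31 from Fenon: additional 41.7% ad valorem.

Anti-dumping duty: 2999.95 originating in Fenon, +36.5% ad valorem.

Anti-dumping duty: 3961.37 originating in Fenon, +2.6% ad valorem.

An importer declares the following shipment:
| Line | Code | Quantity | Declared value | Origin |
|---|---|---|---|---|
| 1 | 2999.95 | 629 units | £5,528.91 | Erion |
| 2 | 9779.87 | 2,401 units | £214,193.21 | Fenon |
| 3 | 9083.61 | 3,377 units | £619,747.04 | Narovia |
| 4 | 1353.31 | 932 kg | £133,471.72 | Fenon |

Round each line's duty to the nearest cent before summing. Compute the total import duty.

Line 1 (2999.95, Erion, 629 units, £5,528.91):
Base rate for 2999.95 is £2.18/unit.
Origin Erion is the FTA partner but 2999.95 is not on the preference list; base rate stands.
The additional-duty order on 2999.95 targets Fenon, not Erion; it does not apply.
Duty = 629 × £2.18 = £1,371.22.
Line 2 (9779.87, Fenon, 2,401 units, £214,193.21):
Base rate for 9779.87 is 28%.
9779.87 has an FTA preferential rate, but origin Fenon is not Erion; base rate stands.
Duty = £214,193.21 × 28% = £59,974.10.
Line 3 (9083.61, Narovia, 3,377 units, £619,747.04):
Base rate for 9083.61 is 5.5% + £2.05/unit.
9083.61 has an FTA preferential rate, but origin Narovia is not Erion; base rate stands.
Duty = £619,747.04 × 5.5% + 3,377 × £2.05 = £41,008.94.
Line 4 (1353.31, Fenon, 932 kg, £133,471.72):
Base rate for 1353.31 is 12%.
Additional duty on 1353.31 from Fenon: +41.7%. Applied ad valorem rate: 12% + 41.7% = 53.7%.
Duty = £133,471.72 × 53.7% = £71,674.31.
Total = £1,371.22 + £59,974.10 + £41,008.94 + £71,674.31 = £174,028.57.

£174,028.57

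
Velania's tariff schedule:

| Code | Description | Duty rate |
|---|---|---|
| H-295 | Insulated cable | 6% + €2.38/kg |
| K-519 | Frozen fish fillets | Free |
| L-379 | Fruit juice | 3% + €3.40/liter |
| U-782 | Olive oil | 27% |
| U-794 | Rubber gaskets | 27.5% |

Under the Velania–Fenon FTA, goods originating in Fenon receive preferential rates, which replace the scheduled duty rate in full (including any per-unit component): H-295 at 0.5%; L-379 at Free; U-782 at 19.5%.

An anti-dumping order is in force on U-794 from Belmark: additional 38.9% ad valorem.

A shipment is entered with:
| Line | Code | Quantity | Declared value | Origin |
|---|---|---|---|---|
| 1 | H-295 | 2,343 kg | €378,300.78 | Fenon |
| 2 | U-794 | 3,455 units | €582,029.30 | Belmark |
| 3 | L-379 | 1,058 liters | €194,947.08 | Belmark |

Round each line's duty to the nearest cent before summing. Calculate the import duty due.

Line 1 (H-295, Fenon, 2,343 kg, €378,300.78):
Base rate for H-295 is 6% + €2.38/kg.
Origin Fenon qualifies under the Velania–Fenon agreement and H-295 is covered: preferential rate 0.5% applies instead.
Duty = €378,300.78 × 0.5% = €1,891.50.
Line 2 (U-794, Belmark, 3,455 units, €582,029.30):
Base rate for U-794 is 27.5%.
Additional duty on U-794 from Belmark: +38.9%. Applied ad valorem rate: 27.5% + 38.9% = 66.4%.
Duty = €582,029.30 × 66.4% = €386,467.46.
Line 3 (L-379, Belmark, 1,058 liters, €194,947.08):
Base rate for L-379 is 3% + €3.40/liter.
L-379 has an FTA preferential rate, but origin Belmark is not Fenon; base rate stands.
Duty = €194,947.08 × 3% + 1,058 × €3.40 = €9,445.61.
Total = €1,891.50 + €386,467.46 + €9,445.61 = €397,804.57.

€397,804.57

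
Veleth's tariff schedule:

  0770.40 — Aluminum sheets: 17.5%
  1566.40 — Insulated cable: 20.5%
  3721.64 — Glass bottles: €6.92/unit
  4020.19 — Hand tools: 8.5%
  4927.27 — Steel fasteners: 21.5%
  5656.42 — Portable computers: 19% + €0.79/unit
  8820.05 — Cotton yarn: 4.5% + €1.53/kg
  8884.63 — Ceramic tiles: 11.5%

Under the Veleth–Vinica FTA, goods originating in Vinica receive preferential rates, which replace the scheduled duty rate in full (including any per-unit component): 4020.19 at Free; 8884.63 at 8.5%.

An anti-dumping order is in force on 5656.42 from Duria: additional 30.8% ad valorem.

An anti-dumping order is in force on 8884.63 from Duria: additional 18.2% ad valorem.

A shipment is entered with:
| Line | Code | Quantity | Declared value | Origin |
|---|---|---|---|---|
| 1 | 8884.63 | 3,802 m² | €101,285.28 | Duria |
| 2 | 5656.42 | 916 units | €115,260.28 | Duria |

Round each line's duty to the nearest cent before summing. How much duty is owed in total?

€88,204.99

Line 1 (8884.63, Duria, 3,802 m², €101,285.28):
Base rate for 8884.63 is 11.5%.
8884.63 has an FTA preferential rate, but origin Duria is not Vinica; base rate stands.
Additional duty on 8884.63 from Duria: +18.2%. Applied ad valorem rate: 11.5% + 18.2% = 29.7%.
Duty = €101,285.28 × 29.7% = €30,081.73.
Line 2 (5656.42, Duria, 916 units, €115,260.28):
Base rate for 5656.42 is 19% + €0.79/unit.
Additional duty on 5656.42 from Duria: +30.8%. Applied ad valorem rate: 19% + 30.8% = 49.8%.
Duty = €115,260.28 × 49.8% + 916 × €0.79 = €58,123.26.
Total = €30,081.73 + €58,123.26 = €88,204.99.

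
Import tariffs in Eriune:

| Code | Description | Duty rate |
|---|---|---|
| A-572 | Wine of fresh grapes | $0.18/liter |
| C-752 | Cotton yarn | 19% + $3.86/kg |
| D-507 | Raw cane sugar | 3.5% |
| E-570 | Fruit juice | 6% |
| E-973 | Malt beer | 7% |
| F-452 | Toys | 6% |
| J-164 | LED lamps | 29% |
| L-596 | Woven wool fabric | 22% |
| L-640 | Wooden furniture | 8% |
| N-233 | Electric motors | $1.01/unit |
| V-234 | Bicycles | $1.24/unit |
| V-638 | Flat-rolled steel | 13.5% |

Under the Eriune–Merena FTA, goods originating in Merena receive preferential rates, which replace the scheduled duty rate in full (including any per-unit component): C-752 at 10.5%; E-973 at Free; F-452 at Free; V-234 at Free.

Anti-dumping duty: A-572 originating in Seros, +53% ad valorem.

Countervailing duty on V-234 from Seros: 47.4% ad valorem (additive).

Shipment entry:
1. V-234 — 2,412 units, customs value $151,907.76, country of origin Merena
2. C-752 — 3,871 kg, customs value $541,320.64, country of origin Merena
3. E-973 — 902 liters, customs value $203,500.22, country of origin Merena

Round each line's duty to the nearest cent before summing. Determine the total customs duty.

$56,838.67

Line 1 (V-234, Merena, 2,412 units, $151,907.76):
Base rate for V-234 is $1.24/unit.
Origin Merena qualifies under the Eriune–Merena agreement and V-234 is covered: preferential rate Free applies instead.
The additional-duty order on V-234 targets Seros, not Merena; it does not apply.
Duty = $151,907.76 × 0% = $0.00.
Line 2 (C-752, Merena, 3,871 kg, $541,320.64):
Base rate for C-752 is 19% + $3.86/kg.
Origin Merena qualifies under the Eriune–Merena agreement and C-752 is covered: preferential rate 10.5% applies instead.
Duty = $541,320.64 × 10.5% = $56,838.67.
Line 3 (E-973, Merena, 902 liters, $203,500.22):
Base rate for E-973 is 7%.
Origin Merena qualifies under the Eriune–Merena agreement and E-973 is covered: preferential rate Free applies instead.
Duty = $203,500.22 × 0% = $0.00.
Total = $0.00 + $56,838.67 + $0.00 = $56,838.67.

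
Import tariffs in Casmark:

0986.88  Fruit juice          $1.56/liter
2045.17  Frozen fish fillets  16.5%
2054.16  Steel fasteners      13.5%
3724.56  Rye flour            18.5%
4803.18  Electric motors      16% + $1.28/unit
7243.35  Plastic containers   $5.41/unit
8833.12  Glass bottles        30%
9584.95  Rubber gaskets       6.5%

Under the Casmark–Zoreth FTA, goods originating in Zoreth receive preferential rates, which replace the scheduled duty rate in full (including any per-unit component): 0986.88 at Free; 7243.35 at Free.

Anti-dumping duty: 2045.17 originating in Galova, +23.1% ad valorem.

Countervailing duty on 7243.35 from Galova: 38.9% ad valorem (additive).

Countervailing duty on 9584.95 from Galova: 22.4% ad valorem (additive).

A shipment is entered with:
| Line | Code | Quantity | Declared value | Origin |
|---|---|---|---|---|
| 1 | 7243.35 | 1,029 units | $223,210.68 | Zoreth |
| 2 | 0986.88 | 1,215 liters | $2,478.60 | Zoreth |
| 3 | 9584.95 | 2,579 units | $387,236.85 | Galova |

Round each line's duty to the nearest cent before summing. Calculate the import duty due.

Line 1 (7243.35, Zoreth, 1,029 units, $223,210.68):
Base rate for 7243.35 is $5.41/unit.
Origin Zoreth qualifies under the Casmark–Zoreth agreement and 7243.35 is covered: preferential rate Free applies instead.
The additional-duty order on 7243.35 targets Galova, not Zoreth; it does not apply.
Duty = $223,210.68 × 0% = $0.00.
Line 2 (0986.88, Zoreth, 1,215 liters, $2,478.60):
Base rate for 0986.88 is $1.56/liter.
Origin Zoreth qualifies under the Casmark–Zoreth agreement and 0986.88 is covered: preferential rate Free applies instead.
Duty = $2,478.60 × 0% = $0.00.
Line 3 (9584.95, Galova, 2,579 units, $387,236.85):
Base rate for 9584.95 is 6.5%.
Additional duty on 9584.95 from Galova: +22.4%. Applied ad valorem rate: 6.5% + 22.4% = 28.9%.
Duty = $387,236.85 × 28.9% = $111,911.45.
Total = $0.00 + $0.00 + $111,911.45 = $111,911.45.

$111,911.45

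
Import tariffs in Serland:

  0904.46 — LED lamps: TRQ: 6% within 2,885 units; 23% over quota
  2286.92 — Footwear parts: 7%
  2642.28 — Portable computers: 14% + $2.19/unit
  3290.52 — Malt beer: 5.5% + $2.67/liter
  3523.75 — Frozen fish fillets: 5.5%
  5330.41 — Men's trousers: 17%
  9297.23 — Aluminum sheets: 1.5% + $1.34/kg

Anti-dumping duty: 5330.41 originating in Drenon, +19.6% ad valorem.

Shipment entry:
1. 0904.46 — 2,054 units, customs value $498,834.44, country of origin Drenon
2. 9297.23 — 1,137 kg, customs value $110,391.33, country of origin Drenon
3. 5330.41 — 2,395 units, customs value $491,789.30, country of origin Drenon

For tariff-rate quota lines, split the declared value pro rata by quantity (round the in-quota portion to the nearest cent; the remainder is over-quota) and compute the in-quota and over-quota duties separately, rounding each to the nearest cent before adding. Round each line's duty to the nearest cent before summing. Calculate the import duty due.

Line 1 (0904.46, Drenon, 2,054 units, $498,834.44):
Code 0904.46 is under a tariff-rate quota (threshold 2,885 units). Quantity 2,054 units is within the quota, so the in-quota rate 6% applies to the full value.
Duty = $498,834.44 × 6% = $29,930.07.
Line 2 (9297.23, Drenon, 1,137 kg, $110,391.33):
Base rate for 9297.23 is 1.5% + $1.34/kg.
Duty = $110,391.33 × 1.5% + 1,137 × $1.34 = $3,179.45.
Line 3 (5330.41, Drenon, 2,395 units, $491,789.30):
Base rate for 5330.41 is 17%.
Additional duty on 5330.41 from Drenon: +19.6%. Applied ad valorem rate: 17% + 19.6% = 36.6%.
Duty = $491,789.30 × 36.6% = $179,994.88.
Total = $29,930.07 + $3,179.45 + $179,994.88 = $213,104.40.

$213,104.40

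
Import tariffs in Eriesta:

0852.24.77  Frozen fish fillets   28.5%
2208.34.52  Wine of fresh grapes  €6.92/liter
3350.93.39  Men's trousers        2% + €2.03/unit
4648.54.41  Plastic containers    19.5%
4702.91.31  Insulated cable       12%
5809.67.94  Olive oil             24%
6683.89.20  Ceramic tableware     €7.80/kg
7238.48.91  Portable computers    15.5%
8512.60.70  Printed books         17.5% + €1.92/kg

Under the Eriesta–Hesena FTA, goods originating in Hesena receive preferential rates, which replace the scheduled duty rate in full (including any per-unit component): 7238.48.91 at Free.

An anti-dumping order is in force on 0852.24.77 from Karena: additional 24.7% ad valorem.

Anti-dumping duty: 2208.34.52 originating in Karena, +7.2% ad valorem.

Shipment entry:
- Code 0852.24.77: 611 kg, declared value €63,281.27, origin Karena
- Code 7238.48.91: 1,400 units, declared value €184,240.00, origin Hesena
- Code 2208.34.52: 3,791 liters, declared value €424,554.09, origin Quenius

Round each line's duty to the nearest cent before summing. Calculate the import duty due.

Line 1 (0852.24.77, Karena, 611 kg, €63,281.27):
Base rate for 0852.24.77 is 28.5%.
Additional duty on 0852.24.77 from Karena: +24.7%. Applied ad valorem rate: 28.5% + 24.7% = 53.2%.
Duty = €63,281.27 × 53.2% = €33,665.64.
Line 2 (7238.48.91, Hesena, 1,400 units, €184,240.00):
Base rate for 7238.48.91 is 15.5%.
Origin Hesena qualifies under the Eriesta–Hesena agreement and 7238.48.91 is covered: preferential rate Free applies instead.
Duty = €184,240.00 × 0% = €0.00.
Line 3 (2208.34.52, Quenius, 3,791 liters, €424,554.09):
Base rate for 2208.34.52 is €6.92/liter.
The additional-duty order on 2208.34.52 targets Karena, not Quenius; it does not apply.
Duty = 3,791 × €6.92 = €26,233.72.
Total = €33,665.64 + €0.00 + €26,233.72 = €59,899.36.

€59,899.36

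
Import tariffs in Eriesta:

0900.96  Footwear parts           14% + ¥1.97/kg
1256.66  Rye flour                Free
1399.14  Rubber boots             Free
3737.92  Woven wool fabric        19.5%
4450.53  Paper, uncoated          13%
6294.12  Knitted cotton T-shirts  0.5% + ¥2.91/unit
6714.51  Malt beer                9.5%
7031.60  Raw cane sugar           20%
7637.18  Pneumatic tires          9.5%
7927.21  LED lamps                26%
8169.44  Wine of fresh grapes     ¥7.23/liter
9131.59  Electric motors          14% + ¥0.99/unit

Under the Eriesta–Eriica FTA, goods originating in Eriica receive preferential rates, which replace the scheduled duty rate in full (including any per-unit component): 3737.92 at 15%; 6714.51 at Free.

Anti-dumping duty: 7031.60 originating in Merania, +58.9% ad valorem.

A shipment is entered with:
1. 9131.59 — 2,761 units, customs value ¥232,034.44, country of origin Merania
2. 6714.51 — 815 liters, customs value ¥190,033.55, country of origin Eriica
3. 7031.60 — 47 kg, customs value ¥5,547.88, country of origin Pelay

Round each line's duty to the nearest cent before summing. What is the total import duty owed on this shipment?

Line 1 (9131.59, Merania, 2,761 units, ¥232,034.44):
Base rate for 9131.59 is 14% + ¥0.99/unit.
Duty = ¥232,034.44 × 14% + 2,761 × ¥0.99 = ¥35,218.21.
Line 2 (6714.51, Eriica, 815 liters, ¥190,033.55):
Base rate for 6714.51 is 9.5%.
Origin Eriica qualifies under the Eriesta–Eriica agreement and 6714.51 is covered: preferential rate Free applies instead.
Duty = ¥190,033.55 × 0% = ¥0.00.
Line 3 (7031.60, Pelay, 47 kg, ¥5,547.88):
Base rate for 7031.60 is 20%.
The additional-duty order on 7031.60 targets Merania, not Pelay; it does not apply.
Duty = ¥5,547.88 × 20% = ¥1,109.58.
Total = ¥35,218.21 + ¥0.00 + ¥1,109.58 = ¥36,327.79.

¥36,327.79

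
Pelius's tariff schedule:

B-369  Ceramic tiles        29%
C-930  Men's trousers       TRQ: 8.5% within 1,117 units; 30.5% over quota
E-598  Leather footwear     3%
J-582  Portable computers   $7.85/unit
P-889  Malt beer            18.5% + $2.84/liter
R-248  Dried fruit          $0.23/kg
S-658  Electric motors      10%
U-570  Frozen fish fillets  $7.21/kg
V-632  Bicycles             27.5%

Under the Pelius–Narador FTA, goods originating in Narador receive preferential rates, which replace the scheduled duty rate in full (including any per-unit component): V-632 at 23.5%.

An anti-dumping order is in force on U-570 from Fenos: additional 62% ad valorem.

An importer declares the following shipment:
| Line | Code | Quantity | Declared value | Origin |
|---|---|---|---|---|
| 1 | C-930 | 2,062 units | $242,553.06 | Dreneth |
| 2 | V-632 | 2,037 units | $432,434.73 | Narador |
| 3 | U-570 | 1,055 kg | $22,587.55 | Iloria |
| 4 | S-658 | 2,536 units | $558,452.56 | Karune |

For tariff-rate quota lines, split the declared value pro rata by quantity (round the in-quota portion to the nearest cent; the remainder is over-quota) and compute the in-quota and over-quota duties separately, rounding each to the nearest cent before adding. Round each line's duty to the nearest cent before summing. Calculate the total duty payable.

$210,146.26

Line 1 (C-930, Dreneth, 2,062 units, $242,553.06):
Code C-930 is under a tariff-rate quota (threshold 1,117 units). In-quota: 1,117 units at 8.5%; over-quota: 945 units at 30.5%.
Pro-rata value split: in-quota = $242,553.06 × 1,117/2,062 = $131,392.71; over-quota = $242,553.06 − $131,392.71 = $111,160.35.
In-quota duty = $131,392.71 × 8.5% = $11,168.38. Over-quota duty = $111,160.35 × 30.5% = $33,903.91.
Line duty = $11,168.38 + $33,903.91 = $45,072.29.
Line 2 (V-632, Narador, 2,037 units, $432,434.73):
Base rate for V-632 is 27.5%.
Origin Narador qualifies under the Pelius–Narador agreement and V-632 is covered: preferential rate 23.5% applies instead.
Duty = $432,434.73 × 23.5% = $101,622.16.
Line 3 (U-570, Iloria, 1,055 kg, $22,587.55):
Base rate for U-570 is $7.21/kg.
The additional-duty order on U-570 targets Fenos, not Iloria; it does not apply.
Duty = 1,055 × $7.21 = $7,606.55.
Line 4 (S-658, Karune, 2,536 units, $558,452.56):
Base rate for S-658 is 10%.
Duty = $558,452.56 × 10% = $55,845.26.
Total = $45,072.29 + $101,622.16 + $7,606.55 + $55,845.26 = $210,146.26.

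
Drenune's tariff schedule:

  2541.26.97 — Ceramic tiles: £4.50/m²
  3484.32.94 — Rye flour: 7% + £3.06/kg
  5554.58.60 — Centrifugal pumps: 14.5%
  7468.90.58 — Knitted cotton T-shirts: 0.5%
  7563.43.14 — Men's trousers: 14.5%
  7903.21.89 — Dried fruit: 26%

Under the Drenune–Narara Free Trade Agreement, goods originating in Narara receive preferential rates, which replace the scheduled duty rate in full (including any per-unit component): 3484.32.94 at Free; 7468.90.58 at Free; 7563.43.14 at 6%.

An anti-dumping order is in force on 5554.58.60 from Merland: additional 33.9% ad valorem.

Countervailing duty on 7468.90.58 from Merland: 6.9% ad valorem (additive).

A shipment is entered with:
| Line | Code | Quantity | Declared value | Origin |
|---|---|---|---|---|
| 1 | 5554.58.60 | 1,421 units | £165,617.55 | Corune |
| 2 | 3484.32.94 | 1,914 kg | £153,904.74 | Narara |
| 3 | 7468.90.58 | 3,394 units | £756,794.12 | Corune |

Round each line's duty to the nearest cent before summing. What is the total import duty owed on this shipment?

Line 1 (5554.58.60, Corune, 1,421 units, £165,617.55):
Base rate for 5554.58.60 is 14.5%.
The additional-duty order on 5554.58.60 targets Merland, not Corune; it does not apply.
Duty = £165,617.55 × 14.5% = £24,014.54.
Line 2 (3484.32.94, Narara, 1,914 kg, £153,904.74):
Base rate for 3484.32.94 is 7% + £3.06/kg.
Origin Narara qualifies under the Drenune–Narara agreement and 3484.32.94 is covered: preferential rate Free applies instead.
Duty = £153,904.74 × 0% = £0.00.
Line 3 (7468.90.58, Corune, 3,394 units, £756,794.12):
Base rate for 7468.90.58 is 0.5%.
7468.90.58 has an FTA preferential rate, but origin Corune is not Narara; base rate stands.
The additional-duty order on 7468.90.58 targets Merland, not Corune; it does not apply.
Duty = £756,794.12 × 0.5% = £3,783.97.
Total = £24,014.54 + £0.00 + £3,783.97 = £27,798.51.

£27,798.51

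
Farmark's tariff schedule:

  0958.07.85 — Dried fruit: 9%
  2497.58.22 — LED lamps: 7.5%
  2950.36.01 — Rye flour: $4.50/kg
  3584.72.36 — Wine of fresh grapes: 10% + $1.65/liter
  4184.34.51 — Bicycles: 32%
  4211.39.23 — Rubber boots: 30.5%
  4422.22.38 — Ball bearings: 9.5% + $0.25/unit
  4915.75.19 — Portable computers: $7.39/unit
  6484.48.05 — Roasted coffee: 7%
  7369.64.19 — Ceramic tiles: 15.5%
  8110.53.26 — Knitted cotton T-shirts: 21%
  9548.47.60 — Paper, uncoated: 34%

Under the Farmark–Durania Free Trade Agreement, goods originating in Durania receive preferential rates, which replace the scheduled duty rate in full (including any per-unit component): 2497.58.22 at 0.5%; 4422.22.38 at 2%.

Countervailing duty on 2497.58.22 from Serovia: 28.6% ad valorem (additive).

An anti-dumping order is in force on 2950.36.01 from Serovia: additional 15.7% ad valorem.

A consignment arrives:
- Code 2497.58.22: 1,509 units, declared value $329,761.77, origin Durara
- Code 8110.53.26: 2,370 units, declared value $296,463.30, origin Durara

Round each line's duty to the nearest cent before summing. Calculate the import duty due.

$86,989.42

Line 1 (2497.58.22, Durara, 1,509 units, $329,761.77):
Base rate for 2497.58.22 is 7.5%.
2497.58.22 has an FTA preferential rate, but origin Durara is not Durania; base rate stands.
The additional-duty order on 2497.58.22 targets Serovia, not Durara; it does not apply.
Duty = $329,761.77 × 7.5% = $24,732.13.
Line 2 (8110.53.26, Durara, 2,370 units, $296,463.30):
Base rate for 8110.53.26 is 21%.
Duty = $296,463.30 × 21% = $62,257.29.
Total = $24,732.13 + $62,257.29 = $86,989.42.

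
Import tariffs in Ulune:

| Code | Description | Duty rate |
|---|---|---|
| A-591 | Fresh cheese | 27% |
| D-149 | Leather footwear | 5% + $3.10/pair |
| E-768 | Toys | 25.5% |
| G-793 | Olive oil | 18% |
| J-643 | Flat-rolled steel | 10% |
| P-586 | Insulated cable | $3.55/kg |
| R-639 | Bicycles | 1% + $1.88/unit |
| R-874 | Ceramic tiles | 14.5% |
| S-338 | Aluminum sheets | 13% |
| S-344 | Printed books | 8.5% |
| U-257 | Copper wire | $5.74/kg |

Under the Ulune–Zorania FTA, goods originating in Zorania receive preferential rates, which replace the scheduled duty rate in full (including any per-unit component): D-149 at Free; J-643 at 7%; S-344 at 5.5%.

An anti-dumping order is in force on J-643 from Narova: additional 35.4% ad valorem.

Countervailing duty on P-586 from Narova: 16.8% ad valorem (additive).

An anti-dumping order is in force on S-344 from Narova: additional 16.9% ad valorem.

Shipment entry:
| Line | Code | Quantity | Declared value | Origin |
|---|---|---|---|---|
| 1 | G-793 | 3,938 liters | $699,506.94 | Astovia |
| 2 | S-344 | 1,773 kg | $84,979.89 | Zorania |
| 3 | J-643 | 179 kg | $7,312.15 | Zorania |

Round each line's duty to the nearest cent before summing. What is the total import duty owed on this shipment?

Line 1 (G-793, Astovia, 3,938 liters, $699,506.94):
Base rate for G-793 is 18%.
Duty = $699,506.94 × 18% = $125,911.25.
Line 2 (S-344, Zorania, 1,773 kg, $84,979.89):
Base rate for S-344 is 8.5%.
Origin Zorania qualifies under the Ulune–Zorania agreement and S-344 is covered: preferential rate 5.5% applies instead.
The additional-duty order on S-344 targets Narova, not Zorania; it does not apply.
Duty = $84,979.89 × 5.5% = $4,673.89.
Line 3 (J-643, Zorania, 179 kg, $7,312.15):
Base rate for J-643 is 10%.
Origin Zorania qualifies under the Ulune–Zorania agreement and J-643 is covered: preferential rate 7% applies instead.
The additional-duty order on J-643 targets Narova, not Zorania; it does not apply.
Duty = $7,312.15 × 7% = $511.85.
Total = $125,911.25 + $4,673.89 + $511.85 = $131,096.99.

$131,096.99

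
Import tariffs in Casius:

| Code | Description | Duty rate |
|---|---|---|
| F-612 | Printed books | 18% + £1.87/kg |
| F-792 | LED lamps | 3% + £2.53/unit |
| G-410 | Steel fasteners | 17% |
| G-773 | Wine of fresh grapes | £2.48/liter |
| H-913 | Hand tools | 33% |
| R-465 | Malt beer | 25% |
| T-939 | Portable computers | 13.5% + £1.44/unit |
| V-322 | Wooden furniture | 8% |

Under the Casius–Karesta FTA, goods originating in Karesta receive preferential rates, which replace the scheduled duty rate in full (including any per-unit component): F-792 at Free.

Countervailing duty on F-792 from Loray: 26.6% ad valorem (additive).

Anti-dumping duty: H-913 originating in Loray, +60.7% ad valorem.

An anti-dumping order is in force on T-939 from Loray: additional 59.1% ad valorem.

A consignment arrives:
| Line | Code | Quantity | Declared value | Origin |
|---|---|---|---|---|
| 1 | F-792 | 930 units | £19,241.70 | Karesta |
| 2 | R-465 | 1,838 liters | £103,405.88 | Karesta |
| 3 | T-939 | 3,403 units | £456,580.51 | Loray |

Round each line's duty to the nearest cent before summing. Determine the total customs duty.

Line 1 (F-792, Karesta, 930 units, £19,241.70):
Base rate for F-792 is 3% + £2.53/unit.
Origin Karesta qualifies under the Casius–Karesta agreement and F-792 is covered: preferential rate Free applies instead.
The additional-duty order on F-792 targets Loray, not Karesta; it does not apply.
Duty = £19,241.70 × 0% = £0.00.
Line 2 (R-465, Karesta, 1,838 liters, £103,405.88):
Base rate for R-465 is 25%.
Origin Karesta is the FTA partner but R-465 is not on the preference list; base rate stands.
Duty = £103,405.88 × 25% = £25,851.47.
Line 3 (T-939, Loray, 3,403 units, £456,580.51):
Base rate for T-939 is 13.5% + £1.44/unit.
Additional duty on T-939 from Loray: +59.1%. Applied ad valorem rate: 13.5% + 59.1% = 72.6%.
Duty = £456,580.51 × 72.6% + 3,403 × £1.44 = £336,377.77.
Total = £0.00 + £25,851.47 + £336,377.77 = £362,229.24.

£362,229.24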